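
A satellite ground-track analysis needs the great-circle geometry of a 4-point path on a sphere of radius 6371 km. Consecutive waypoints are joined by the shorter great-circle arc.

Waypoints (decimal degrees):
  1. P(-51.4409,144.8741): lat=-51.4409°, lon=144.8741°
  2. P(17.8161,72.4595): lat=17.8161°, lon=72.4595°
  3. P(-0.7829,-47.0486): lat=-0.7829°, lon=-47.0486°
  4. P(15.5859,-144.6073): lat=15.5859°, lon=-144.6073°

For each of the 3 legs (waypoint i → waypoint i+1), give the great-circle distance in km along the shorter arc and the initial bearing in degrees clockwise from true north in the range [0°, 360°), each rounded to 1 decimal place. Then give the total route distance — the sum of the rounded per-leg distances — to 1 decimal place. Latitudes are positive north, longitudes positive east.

Leg 1: φ1=-0.8978131, φ2=0.3109496, Δφ=1.2087627, Δλ=-1.2638732 rad; a=sin²(Δφ/2)+cosφ1·cosφ2·sin²(Δλ/2)=0.5299807206; c=2·atan2(√a, √(1-a))=1.630793757; dist=6371·c=10389.787 ≈ 10389.8 km; running total=10389.8 km
Leg 1 bearing: y=sinΔλ·cosφ2=-0.90755226, x=cosφ1·sinφ2-sinφ1·cosφ2·cosΔλ=0.41563628; θ=atan2(y, x)=-65.3934° <0 so +360° → 294.6066° ≈ 294.6°
Leg 2: φ1=0.3109496, φ2=-0.0136642, Δφ=-0.3246138, Δλ=-2.0858098 rad; a=sin²(Δφ/2)+cosφ1·cosφ2·sin²(Δλ/2)=0.7365312960; c=2·atan2(√a, √(1-a))=2.063560028; dist=6371·c=13146.941 ≈ 13146.9 km; running total=23536.7 km
Leg 2 bearing: y=sinΔλ·cosφ2=-0.87020483, x=cosφ1·sinφ2-sinφ1·cosφ2·cosΔλ=0.13767840; θ=atan2(y, x)=-81.0095° <0 so +360° → 278.9905° ≈ 279.0°
Leg 3: φ1=-0.0136642, φ2=0.2720253, Δφ=0.2856895, Δλ=-1.7027205 rad; a=sin²(Δφ/2)+cosφ1·cosφ2·sin²(Δλ/2)=0.5651821459; c=2·atan2(√a, √(1-a))=1.701532725; dist=6371·c=10840.465 ≈ 10840.5 km; running total=34377.2 km
Leg 3 bearing: y=sinΔλ·cosφ2=-0.95485885, x=cosφ1·sinφ2-sinφ1·cosφ2·cosΔλ=0.26692644; θ=atan2(y, x)=-74.3819° <0 so +360° → 285.6181° ≈ 285.6°

Leg 1: dist=10389.8 km, bearing=294.6°
Leg 2: dist=13146.9 km, bearing=279.0°
Leg 3: dist=10840.5 km, bearing=285.6°
Total: 34377.2 km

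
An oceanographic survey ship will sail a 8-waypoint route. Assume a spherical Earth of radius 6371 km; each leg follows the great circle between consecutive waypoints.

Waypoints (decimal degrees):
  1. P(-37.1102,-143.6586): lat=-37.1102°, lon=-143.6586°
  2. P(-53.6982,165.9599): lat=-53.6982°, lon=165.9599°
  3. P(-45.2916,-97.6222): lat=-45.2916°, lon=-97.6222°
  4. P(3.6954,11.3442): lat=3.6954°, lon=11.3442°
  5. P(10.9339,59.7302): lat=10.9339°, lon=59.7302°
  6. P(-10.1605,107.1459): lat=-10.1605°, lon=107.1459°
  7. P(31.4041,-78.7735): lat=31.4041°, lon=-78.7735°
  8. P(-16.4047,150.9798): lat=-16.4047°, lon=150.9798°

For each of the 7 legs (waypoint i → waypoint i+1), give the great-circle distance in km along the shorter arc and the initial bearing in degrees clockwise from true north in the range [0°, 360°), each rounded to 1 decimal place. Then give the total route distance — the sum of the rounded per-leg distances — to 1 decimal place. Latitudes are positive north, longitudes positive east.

Leg 1: dist=4232.6 km, bearing=227.7°
Leg 2: dist=6477.2 km, bearing=124.7°
Leg 3: dist=11775.7 km, bearing=101.1°
Leg 4: dist=5390.4 km, bearing=78.7°
Leg 5: dist=5742.8 km, bearing=112.5°
Leg 6: dist=17575.4 km, bearing=13.6°
Leg 7: dist=14738.2 km, bearing=276.4°
Total: 65932.3 km

Leg 1: φ1=-0.6476952, φ2=-0.9372104, Δφ=-0.2895152, Δλ=5.4038623 rad; a=sin²(Δφ/2)+cosφ1·cosφ2·sin²(Δλ/2)=0.1063428229; c=2·atan2(√a, √(1-a))=0.664355438; dist=6371·c=4232.608 ≈ 4232.6 km; running total=4232.6 km
Leg 1 bearing: y=sinΔλ·cosφ2=-0.45605163, x=cosφ1·sinφ2-sinφ1·cosφ2·cosΔλ=-0.41491327; θ=atan2(y, x)=-132.2958° <0 so +360° → 227.7042° ≈ 227.7°
Leg 2: φ1=-0.9372104, φ2=-0.7904875, Δφ=0.1467228, Δλ=-4.6003755 rad; a=sin²(Δφ/2)+cosφ1·cosφ2·sin²(Δλ/2)=0.2368994388; c=2·atan2(√a, √(1-a))=1.016669343; dist=6371·c=6477.200 ≈ 6477.2 km; running total=10709.8 km
Leg 2 bearing: y=sinΔλ·cosφ2=0.69909011, x=cosφ1·sinφ2-sinφ1·cosφ2·cosΔλ=-0.48413366; θ=atan2(y, x)=124.7034° ≈ 124.7°
Leg 3: φ1=-0.7904875, φ2=0.0644969, Δφ=0.8549844, Δλ=1.9018225 rad; a=sin²(Δφ/2)+cosφ1·cosφ2·sin²(Δλ/2)=0.6369886282; c=2·atan2(√a, √(1-a))=1.848322433; dist=6371·c=11775.662 ≈ 11775.7 km; running total=22485.5 km
Leg 3 bearing: y=sinΔλ·cosφ2=0.94374301, x=cosφ1·sinφ2-sinφ1·cosφ2·cosΔλ=-0.18516368; θ=atan2(y, x)=101.1005° ≈ 101.1°
Leg 4: φ1=0.0644969, φ2=0.1908326, Δφ=0.1263357, Δλ=0.8444950 rad; a=sin²(Δφ/2)+cosφ1·cosφ2·sin²(Δλ/2)=0.1685387864; c=2·atan2(√a, √(1-a))=0.846080881; dist=6371·c=5390.381 ≈ 5390.4 km; running total=27875.9 km
Leg 4 bearing: y=sinΔλ·cosφ2=0.73406375, x=cosφ1·sinφ2-sinφ1·cosφ2·cosΔλ=0.14725577; θ=atan2(y, x)=78.6568° ≈ 78.7°
Leg 5: φ1=0.1908326, φ2=-0.1773342, Δφ=-0.3681667, Δλ=0.8275601 rad; a=sin²(Δφ/2)+cosφ1·cosφ2·sin²(Δλ/2)=0.1897445389; c=2·atan2(√a, √(1-a))=0.901402269; dist=6371·c=5742.834 ≈ 5742.8 km; running total=33618.7 km
Leg 5 bearing: y=sinΔλ·cosφ2=0.72473575, x=cosφ1·sinφ2-sinφ1·cosφ2·cosΔλ=-0.29954012; θ=atan2(y, x)=112.4558° ≈ 112.5°
Leg 6: φ1=-0.1773342, φ2=0.5481049, Δφ=0.7254391, Δλ=-3.2449057 rad; a=sin²(Δφ/2)+cosφ1·cosφ2·sin²(Δλ/2)=0.9637843733; c=2·atan2(√a, √(1-a))=2.758648985; dist=6371·c=17575.353 ≈ 17575.4 km; running total=51194.1 km
Leg 6 bearing: y=sinΔλ·cosφ2=0.08802228, x=cosφ1·sinφ2-sinφ1·cosφ2·cosΔλ=0.36313675; θ=atan2(y, x)=13.6254° ≈ 13.6°
Leg 7: φ1=0.5481049, φ2=-0.2863160, Δφ=-0.8344210, Δλ=4.0099516 rad; a=sin²(Δφ/2)+cosφ1·cosφ2·sin²(Δλ/2)=0.8380751495; c=2·atan2(√a, √(1-a))=2.313321199; dist=6371·c=14738.169 ≈ 14738.2 km; running total=65932.3 km
Leg 7 bearing: y=sinΔλ·cosφ2=-0.73219759, x=cosφ1·sinφ2-sinφ1·cosφ2·cosΔλ=0.08189907; θ=atan2(y, x)=-83.6178° <0 so +360° → 276.3822° ≈ 276.4°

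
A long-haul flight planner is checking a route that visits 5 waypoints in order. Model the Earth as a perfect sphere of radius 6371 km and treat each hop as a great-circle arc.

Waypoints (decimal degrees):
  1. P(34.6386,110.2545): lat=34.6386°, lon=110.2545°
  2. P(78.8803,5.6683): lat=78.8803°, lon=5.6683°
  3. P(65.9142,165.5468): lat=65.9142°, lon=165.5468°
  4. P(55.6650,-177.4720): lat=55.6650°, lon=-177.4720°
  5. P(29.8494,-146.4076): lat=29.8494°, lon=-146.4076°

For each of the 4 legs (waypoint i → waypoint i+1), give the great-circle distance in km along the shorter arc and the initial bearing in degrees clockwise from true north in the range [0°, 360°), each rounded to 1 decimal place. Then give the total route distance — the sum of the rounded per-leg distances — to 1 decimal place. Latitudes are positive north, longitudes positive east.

Leg 1: φ1=0.6045576, φ2=1.3767209, Δφ=0.7721633, Δλ=-1.8253735 rad; a=sin²(Δφ/2)+cosφ1·cosφ2·sin²(Δλ/2)=0.2411165088; c=2·atan2(√a, √(1-a))=1.026557568; dist=6371·c=6540.198 ≈ 6540.2 km; running total=6540.2 km
Leg 1 bearing: y=sinΔλ·cosφ2=-0.18664347, x=cosφ1·sinφ2-sinφ1·cosφ2·cosΔλ=0.83491411; θ=atan2(y, x)=-12.6012° <0 so +360° → 347.3988° ≈ 347.4°
Leg 2: φ1=1.3767209, φ2=1.1504198, Δφ=-0.2263011, Δλ=2.7904062 rad; a=sin²(Δφ/2)+cosφ1·cosφ2·sin²(Δλ/2)=0.0890532963; c=2·atan2(√a, √(1-a))=0.606069375; dist=6371·c=3861.268 ≈ 3861.3 km; running total=10401.5 km
Leg 2 bearing: y=sinΔλ·cosφ2=0.14039277, x=cosφ1·sinφ2-sinφ1·cosφ2·cosΔλ=0.55206983; θ=atan2(y, x)=14.2680° ≈ 14.3°
Leg 3: φ1=1.1504198, φ2=0.9715375, Δφ=-0.1788823, Δλ=-5.9868075 rad; a=sin²(Δφ/2)+cosφ1·cosφ2·sin²(Δλ/2)=0.0129963305; c=2·atan2(√a, √(1-a))=0.228499677; dist=6371·c=1455.771 ≈ 1455.8 km; running total=11857.3 km
Leg 3 bearing: y=sinΔλ·cosφ2=0.16472959, x=cosφ1·sinφ2-sinφ1·cosφ2·cosΔλ=-0.15547947; θ=atan2(y, x)=133.3453° ≈ 133.3°
Leg 4: φ1=0.9715375, φ2=0.5209703, Δφ=-0.4505672, Δλ=0.5421761 rad; a=sin²(Δφ/2)+cosφ1·cosφ2·sin²(Δλ/2)=0.0849788055; c=2·atan2(√a, √(1-a))=0.591612640; dist=6371·c=3769.164 ≈ 3769.2 km; running total=15626.5 km
Leg 4 bearing: y=sinΔλ·cosφ2=0.44754675, x=cosφ1·sinφ2-sinφ1·cosφ2·cosΔλ=-0.33276349; θ=atan2(y, x)=126.6318° ≈ 126.6°

Leg 1: dist=6540.2 km, bearing=347.4°
Leg 2: dist=3861.3 km, bearing=14.3°
Leg 3: dist=1455.8 km, bearing=133.3°
Leg 4: dist=3769.2 km, bearing=126.6°
Total: 15626.5 km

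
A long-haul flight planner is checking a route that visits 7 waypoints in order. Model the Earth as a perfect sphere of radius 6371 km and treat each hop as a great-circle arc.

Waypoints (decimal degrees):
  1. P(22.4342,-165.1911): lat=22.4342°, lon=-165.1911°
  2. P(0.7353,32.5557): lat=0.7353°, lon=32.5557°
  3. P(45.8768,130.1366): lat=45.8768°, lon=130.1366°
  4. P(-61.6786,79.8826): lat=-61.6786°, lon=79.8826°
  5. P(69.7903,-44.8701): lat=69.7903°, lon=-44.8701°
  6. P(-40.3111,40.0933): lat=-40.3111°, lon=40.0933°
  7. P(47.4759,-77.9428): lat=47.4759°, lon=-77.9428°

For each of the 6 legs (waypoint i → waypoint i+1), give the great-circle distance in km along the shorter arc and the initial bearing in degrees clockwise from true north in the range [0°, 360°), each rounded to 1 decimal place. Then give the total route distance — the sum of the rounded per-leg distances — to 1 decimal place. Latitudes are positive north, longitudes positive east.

Leg 1: φ1=0.3915507, φ2=0.0128334, Δφ=-0.3787172, Δλ=3.4513327 rad; a=sin²(Δφ/2)+cosφ1·cosφ2·sin²(Δλ/2)=0.9376814173; c=2·atan2(√a, √(1-a))=2.636982120; dist=6371·c=16800.213 ≈ 16800.2 km; running total=16800.2 km
Leg 1 bearing: y=sinΔλ·cosφ2=-0.30478601, x=cosφ1·sinφ2-sinφ1·cosφ2·cosΔλ=0.37529375; θ=atan2(y, x)=-39.0810° <0 so +360° → 320.9190° ≈ 320.9°
Leg 2: φ1=0.0128334, φ2=0.8007012, Δφ=0.7878678, Δλ=1.7031080 rad; a=sin²(Δφ/2)+cosφ1·cosφ2·sin²(Δλ/2)=0.5413138067; c=2·atan2(√a, √(1-a))=1.653518251; dist=6371·c=10534.565 ≈ 10534.6 km; running total=27334.8 km
Leg 2 bearing: y=sinΔλ·cosφ2=0.69011841, x=cosφ1·sinφ2-sinφ1·cosφ2·cosΔλ=0.71896402; θ=atan2(y, x)=43.8273° ≈ 43.8°
Leg 3: φ1=0.8007012, φ2=-1.0764946, Δφ=-1.8771959, Δλ=-0.8770978 rad; a=sin²(Δφ/2)+cosφ1·cosφ2·sin²(Δλ/2)=0.7103677663; c=2·atan2(√a, √(1-a))=2.005052282; dist=6371·c=12774.188 ≈ 12774.2 km; running total=40109.0 km
Leg 3 bearing: y=sinΔλ·cosφ2=-0.36477284, x=cosφ1·sinφ2-sinφ1·cosφ2·cosΔλ=-0.83061567; θ=atan2(y, x)=-156.2909° <0 so +360° → 203.7091° ≈ 203.7°
Leg 4: φ1=-1.0764946, φ2=1.2180705, Δφ=2.2945652, Δλ=-2.1773454 rad; a=sin²(Δφ/2)+cosφ1·cosφ2·sin²(Δλ/2)=0.9597638344; c=2·atan2(√a, √(1-a))=2.737673334; dist=6371·c=17441.717 ≈ 17441.7 km; running total=57550.7 km
Leg 4 bearing: y=sinΔλ·cosφ2=-0.28383447, x=cosφ1·sinφ2-sinφ1·cosφ2·cosΔλ=0.27185816; θ=atan2(y, x)=-46.2346° <0 so +360° → 313.7654° ≈ 313.8°
Leg 5: φ1=1.2180705, φ2=-0.7035614, Δφ=-1.9216319, Δλ=1.4828911 rad; a=sin²(Δφ/2)+cosφ1·cosφ2·sin²(Δλ/2)=0.7919909072; c=2·atan2(√a, √(1-a))=2.194421534; dist=6371·c=13980.660 ≈ 13980.7 km; running total=71531.4 km
Leg 5 bearing: y=sinΔλ·cosφ2=0.75959870, x=cosφ1·sinφ2-sinφ1·cosφ2·cosΔλ=-0.28631287; θ=atan2(y, x)=110.6528° ≈ 110.7°
Leg 6: φ1=-0.7035614, φ2=0.8286108, Δφ=1.5321722, Δλ=-2.0601186 rad; a=sin²(Δφ/2)+cosφ1·cosφ2·sin²(Δλ/2)=0.8595211151; c=2·atan2(√a, √(1-a))=2.373219509; dist=6371·c=15119.781 ≈ 15119.8 km; running total=86651.2 km
Leg 6 bearing: y=sinΔλ·cosφ2=-0.59658446, x=cosφ1·sinφ2-sinφ1·cosφ2·cosΔλ=0.35646213; θ=atan2(y, x)=-59.1415° <0 so +360° → 300.8585° ≈ 300.9°

Leg 1: dist=16800.2 km, bearing=320.9°
Leg 2: dist=10534.6 km, bearing=43.8°
Leg 3: dist=12774.2 km, bearing=203.7°
Leg 4: dist=17441.7 km, bearing=313.8°
Leg 5: dist=13980.7 km, bearing=110.7°
Leg 6: dist=15119.8 km, bearing=300.9°
Total: 86651.2 km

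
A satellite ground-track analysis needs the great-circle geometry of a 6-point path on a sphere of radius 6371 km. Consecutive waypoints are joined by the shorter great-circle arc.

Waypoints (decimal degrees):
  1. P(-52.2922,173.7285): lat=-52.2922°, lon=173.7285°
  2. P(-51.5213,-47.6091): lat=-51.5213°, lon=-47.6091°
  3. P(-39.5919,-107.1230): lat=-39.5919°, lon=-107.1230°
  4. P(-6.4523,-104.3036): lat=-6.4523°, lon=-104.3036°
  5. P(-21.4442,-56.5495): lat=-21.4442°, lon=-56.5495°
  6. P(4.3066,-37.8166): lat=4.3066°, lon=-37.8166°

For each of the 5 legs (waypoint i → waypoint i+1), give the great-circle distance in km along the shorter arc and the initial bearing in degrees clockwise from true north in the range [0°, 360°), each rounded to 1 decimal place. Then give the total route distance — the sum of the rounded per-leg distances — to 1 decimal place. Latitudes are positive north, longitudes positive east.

Leg 1: φ1=-0.9126711, φ2=-0.8992163, Δφ=0.0134547, Δλ=-3.8630699 rad; a=sin²(Δφ/2)+cosφ1·cosφ2·sin²(Δλ/2)=0.3332052641; c=2·atan2(√a, √(1-a))=1.230687728; dist=6371·c=7840.712 ≈ 7840.7 km; running total=7840.7 km
Leg 1 bearing: y=sinΔλ·cosφ2=0.41097533, x=cosφ1·sinφ2-sinφ1·cosφ2·cosΔλ=-0.84842050; θ=atan2(y, x)=154.1544° ≈ 154.2°
Leg 2: φ1=-0.8992163, φ2=-0.6910090, Δφ=0.2082073, Δλ=-1.0387135 rad; a=sin²(Δφ/2)+cosφ1·cosφ2·sin²(Δλ/2)=0.1289132261; c=2·atan2(√a, √(1-a))=0.734488670; dist=6371·c=4679.427 ≈ 4679.4 km; running total=12520.1 km
Leg 2 bearing: y=sinΔλ·cosφ2=-0.66406918, x=cosφ1·sinφ2-sinφ1·cosφ2·cosΔλ=-0.09050165; θ=atan2(y, x)=-97.7607° <0 so +360° → 262.2393° ≈ 262.2°
Leg 3: φ1=-0.6910090, φ2=-0.1126139, Δφ=0.5783951, Δλ=0.0492078 rad; a=sin²(Δφ/2)+cosφ1·cosφ2·sin²(Δλ/2)=0.0817928991; c=2·atan2(√a, √(1-a))=0.580088399; dist=6371·c=3695.743 ≈ 3695.7 km; running total=16215.8 km
Leg 3 bearing: y=sinΔλ·cosφ2=0.04887639, x=cosφ1·sinφ2-sinφ1·cosφ2·cosΔλ=0.54591426; θ=atan2(y, x)=5.1161° ≈ 5.1°
Leg 4: φ1=-0.1126139, φ2=-0.3742719, Δφ=-0.2616580, Δλ=0.8334663 rad; a=sin²(Δφ/2)+cosφ1·cosφ2·sin²(Δλ/2)=0.1685537092; c=2·atan2(√a, √(1-a))=0.846120744; dist=6371·c=5390.635 ≈ 5390.6 km; running total=21606.4 km
Leg 4 bearing: y=sinΔλ·cosφ2=0.68902061, x=cosφ1·sinφ2-sinφ1·cosφ2·cosΔλ=-0.29295737; θ=atan2(y, x)=113.0342° ≈ 113.0°
Leg 5: φ1=-0.3742719, φ2=0.0751643, Δφ=0.4494362, Δλ=0.3269508 rad; a=sin²(Δφ/2)+cosφ1·cosφ2·sin²(Δλ/2)=0.0742377068; c=2·atan2(√a, √(1-a))=0.551910093; dist=6371·c=3516.219 ≈ 3516.2 km; running total=25122.6 km
Leg 5 bearing: y=sinΔλ·cosφ2=0.32025005, x=cosφ1·sinφ2-sinφ1·cosφ2·cosΔλ=0.41514550; θ=atan2(y, x)=37.6472° ≈ 37.6°

Leg 1: dist=7840.7 km, bearing=154.2°
Leg 2: dist=4679.4 km, bearing=262.2°
Leg 3: dist=3695.7 km, bearing=5.1°
Leg 4: dist=5390.6 km, bearing=113.0°
Leg 5: dist=3516.2 km, bearing=37.6°
Total: 25122.6 km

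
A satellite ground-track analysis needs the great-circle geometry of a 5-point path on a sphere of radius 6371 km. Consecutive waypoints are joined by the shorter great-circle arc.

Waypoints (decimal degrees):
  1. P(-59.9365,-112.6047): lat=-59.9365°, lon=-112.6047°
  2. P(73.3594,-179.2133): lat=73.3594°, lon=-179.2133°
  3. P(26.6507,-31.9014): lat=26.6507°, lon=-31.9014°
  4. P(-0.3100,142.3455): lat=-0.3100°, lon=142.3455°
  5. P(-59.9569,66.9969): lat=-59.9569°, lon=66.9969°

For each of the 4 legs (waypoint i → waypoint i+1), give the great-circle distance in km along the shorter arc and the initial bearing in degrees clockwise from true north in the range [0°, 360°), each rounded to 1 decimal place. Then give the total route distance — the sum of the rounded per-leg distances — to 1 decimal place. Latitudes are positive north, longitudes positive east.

Leg 1: dist=15629.4 km, bearing=335.6°
Leg 2: dist=8631.2 km, bearing=29.6°
Leg 3: dist=17022.1 km, bearing=12.8°
Leg 4: dist=9168.5 km, bearing=209.2°
Total: 50451.2 km

Leg 1: φ1=-1.0460893, φ2=1.2803631, Δφ=2.3264523, Δλ=-1.1625394 rad; a=sin²(Δφ/2)+cosφ1·cosφ2·sin²(Δλ/2)=0.8861351327; c=2·atan2(√a, √(1-a))=2.453203323; dist=6371·c=15629.358 ≈ 15629.4 km; running total=15629.4 km
Leg 1 bearing: y=sinΔλ·cosφ2=-0.26283204, x=cosφ1·sinφ2-sinφ1·cosφ2·cosΔλ=0.57837527; θ=atan2(y, x)=-24.4386° <0 so +360° → 335.5614° ≈ 335.6°
Leg 2: φ1=1.2803631, φ2=0.4651425, Δφ=-0.8152206, Δλ=2.5710777 rad; a=sin²(Δφ/2)+cosφ1·cosφ2·sin²(Δλ/2)=0.3928213637; c=2·atan2(√a, √(1-a))=1.354762567; dist=6371·c=8631.192 ≈ 8631.2 km; running total=24260.6 km
Leg 2 bearing: y=sinΔλ·cosφ2=0.48268771, x=cosφ1·sinφ2-sinφ1·cosφ2·cosΔλ=0.84915460; θ=atan2(y, x)=29.6153° ≈ 29.6°
Leg 3: φ1=0.4651425, φ2=-0.0054105, Δφ=-0.4705530, Δλ=3.0411821 rad; a=sin²(Δφ/2)+cosφ1·cosφ2·sin²(Δλ/2)=0.9458348817; c=2·atan2(√a, √(1-a))=2.671816766; dist=6371·c=17022.145 ≈ 17022.1 km; running total=41282.7 km
Leg 3 bearing: y=sinΔλ·cosφ2=0.10024043, x=cosφ1·sinφ2-sinφ1·cosφ2·cosΔλ=0.44144863; θ=atan2(y, x)=12.7933° ≈ 12.8°
Leg 4: φ1=-0.0054105, φ2=-1.0464453, Δφ=-1.0410348, Δλ=-1.3150812 rad; a=sin²(Δφ/2)+cosφ1·cosφ2·sin²(Δλ/2)=0.4343424143; c=2·atan2(√a, √(1-a))=1.439100804; dist=6371·c=9168.511 ≈ 9168.5 km; running total=50451.2 km
Leg 4 bearing: y=sinΔλ·cosφ2=-0.48437146, x=cosφ1·sinφ2-sinφ1·cosφ2·cosΔλ=-0.86495122; θ=atan2(y, x)=-150.7512° <0 so +360° → 209.2488° ≈ 209.2°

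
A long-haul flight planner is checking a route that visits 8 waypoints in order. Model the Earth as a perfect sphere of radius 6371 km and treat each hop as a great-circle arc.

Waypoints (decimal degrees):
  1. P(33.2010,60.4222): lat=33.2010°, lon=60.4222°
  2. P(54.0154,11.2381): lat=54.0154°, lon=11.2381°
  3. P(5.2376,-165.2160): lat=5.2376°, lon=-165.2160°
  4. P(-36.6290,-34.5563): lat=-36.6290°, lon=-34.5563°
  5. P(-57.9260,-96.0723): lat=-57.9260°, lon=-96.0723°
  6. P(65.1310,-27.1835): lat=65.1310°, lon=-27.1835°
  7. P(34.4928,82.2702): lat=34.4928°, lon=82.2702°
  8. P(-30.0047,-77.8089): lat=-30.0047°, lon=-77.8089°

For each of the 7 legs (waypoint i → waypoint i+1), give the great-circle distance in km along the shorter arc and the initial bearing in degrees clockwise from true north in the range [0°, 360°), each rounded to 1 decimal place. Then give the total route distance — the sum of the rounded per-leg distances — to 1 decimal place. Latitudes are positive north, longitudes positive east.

Leg 1: φ1=0.5794668, φ2=0.9427466, Δφ=0.3632798, Δλ=-0.8584245 rad; a=sin²(Δφ/2)+cosφ1·cosφ2·sin²(Δλ/2)=0.1177780697; c=2·atan2(√a, √(1-a))=0.700618084; dist=6371·c=4463.638 ≈ 4463.6 km; running total=4463.6 km
Leg 1 bearing: y=sinΔλ·cosφ2=-0.44467935, x=cosφ1·sinφ2-sinφ1·cosφ2·cosΔλ=0.46678246; θ=atan2(y, x)=-43.6108° <0 so +360° → 316.3892° ≈ 316.4°
Leg 2: φ1=0.9427466, φ2=0.0914134, Δφ=-0.8513332, Δλ=-3.0797050 rad; a=sin²(Δφ/2)+cosφ1·cosφ2·sin²(Δλ/2)=0.7550639636; c=2·atan2(√a, √(1-a))=2.106129846; dist=6371·c=13418.153 ≈ 13418.2 km; running total=17881.8 km
Leg 2 bearing: y=sinΔλ·cosφ2=-0.06158990, x=cosφ1·sinφ2-sinφ1·cosφ2·cosΔλ=0.85789054; θ=atan2(y, x)=-4.1063° <0 so +360° → 355.8937° ≈ 355.9°
Leg 3: φ1=0.0914134, φ2=-0.6392967, Δφ=-0.7307100, Δλ=2.2804420 rad; a=sin²(Δφ/2)+cosφ1·cosφ2·sin²(Δλ/2)=0.7875859896; c=2·atan2(√a, √(1-a))=2.183610695; dist=6371·c=13911.784 ≈ 13911.8 km; running total=31793.6 km
Leg 3 bearing: y=sinΔλ·cosφ2=0.60878256, x=cosφ1·sinφ2-sinφ1·cosφ2·cosΔλ=-0.54640734; θ=atan2(y, x)=131.9093° ≈ 131.9°
Leg 4: φ1=-0.6392967, φ2=-1.0109994, Δφ=-0.3717028, Δλ=-1.0736567 rad; a=sin²(Δφ/2)+cosφ1·cosφ2·sin²(Δλ/2)=0.1456008127; c=2·atan2(√a, √(1-a))=0.783003018; dist=6371·c=4988.512 ≈ 4988.5 km; running total=36782.1 km
Leg 4 bearing: y=sinΔλ·cosφ2=-0.46673503, x=cosφ1·sinφ2-sinφ1·cosφ2·cosΔλ=-0.52892653; θ=atan2(y, x)=-138.5742° <0 so +360° → 221.4258° ≈ 221.4°
Leg 5: φ1=-1.0109994, φ2=1.1367504, Δφ=2.1477498, Δλ=1.2023364 rad; a=sin²(Δφ/2)+cosφ1·cosφ2·sin²(Δλ/2)=0.8441774519; c=2·atan2(√a, √(1-a))=2.330015004; dist=6371·c=14844.526 ≈ 14844.5 km; running total=51626.6 km
Leg 5 bearing: y=sinΔλ·cosφ2=0.39231934, x=cosφ1·sinφ2-sinφ1·cosφ2·cosΔλ=0.61012545; θ=atan2(y, x)=32.7416° ≈ 32.7°
Leg 6: φ1=1.1367504, φ2=0.6020129, Δφ=-0.5347375, Δλ=1.9103274 rad; a=sin²(Δφ/2)+cosφ1·cosφ2·sin²(Δλ/2)=0.3008235229; c=2·atan2(√a, √(1-a))=1.161075852; dist=6371·c=7397.214 ≈ 7397.2 km; running total=59023.8 km
Leg 6 bearing: y=sinΔλ·cosφ2=0.77714470, x=cosφ1·sinφ2-sinφ1·cosφ2·cosΔλ=0.48719713; θ=atan2(y, x)=57.9161° ≈ 57.9°
Leg 7: φ1=0.6020129, φ2=-0.5236808, Δφ=-1.1256937, Δλ=-2.7939074 rad; a=sin²(Δφ/2)+cosφ1·cosφ2·sin²(Δλ/2)=0.9771130348; c=2·atan2(√a, √(1-a))=2.837857685; dist=6371·c=18079.991 ≈ 18080.0 km; running total=77103.8 km
Leg 7 bearing: y=sinΔλ·cosφ2=-0.29506038, x=cosφ1·sinφ2-sinφ1·cosφ2·cosΔλ=0.04890786; θ=atan2(y, x)=-80.5885° <0 so +360° → 279.4115° ≈ 279.4°

Leg 1: dist=4463.6 km, bearing=316.4°
Leg 2: dist=13418.2 km, bearing=355.9°
Leg 3: dist=13911.8 km, bearing=131.9°
Leg 4: dist=4988.5 km, bearing=221.4°
Leg 5: dist=14844.5 km, bearing=32.7°
Leg 6: dist=7397.2 km, bearing=57.9°
Leg 7: dist=18080.0 km, bearing=279.4°
Total: 77103.8 km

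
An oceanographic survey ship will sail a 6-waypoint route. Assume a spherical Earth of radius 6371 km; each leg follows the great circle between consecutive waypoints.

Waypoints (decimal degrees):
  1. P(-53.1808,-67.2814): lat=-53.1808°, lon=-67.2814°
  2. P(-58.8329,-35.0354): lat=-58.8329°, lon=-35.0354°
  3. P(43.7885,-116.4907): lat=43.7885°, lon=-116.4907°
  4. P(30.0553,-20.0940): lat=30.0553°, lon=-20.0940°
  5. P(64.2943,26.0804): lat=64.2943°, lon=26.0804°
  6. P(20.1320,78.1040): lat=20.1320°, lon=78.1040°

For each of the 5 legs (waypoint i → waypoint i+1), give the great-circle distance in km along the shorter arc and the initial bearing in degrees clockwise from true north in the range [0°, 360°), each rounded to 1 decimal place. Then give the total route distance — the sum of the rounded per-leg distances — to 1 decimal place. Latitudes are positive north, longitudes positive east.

Leg 1: dist=2077.5 km, bearing=120.5°
Leg 2: dist=13616.1 km, bearing=302.2°
Leg 3: dist=8219.6 km, bearing=63.5°
Leg 4: dist=4966.4 km, bearing=26.4°
Leg 5: dist=6215.2 km, bearing=116.6°
Total: 35094.8 km

Leg 1: φ1=-0.9281801, φ2=-1.0268278, Δφ=-0.0986478, Δλ=0.5627989 rad; a=sin²(Δφ/2)+cosφ1·cosφ2·sin²(Δλ/2)=0.0263492385; c=2·atan2(√a, √(1-a))=0.326091854; dist=6371·c=2077.531 ≈ 2077.5 km; running total=2077.5 km
Leg 1 bearing: y=sinΔλ·cosφ2=0.27613404, x=cosφ1·sinφ2-sinφ1·cosφ2·cosΔλ=-0.16238786; θ=atan2(y, x)=120.4588° ≈ 120.5°
Leg 2: φ1=-1.0268278, φ2=0.7642535, Δφ=1.7910813, Δλ=-1.4216632 rad; a=sin²(Δφ/2)+cosφ1·cosφ2·sin²(Δλ/2)=0.7683026121; c=2·atan2(√a, √(1-a))=2.137205226; dist=6371·c=13616.134 ≈ 13616.1 km; running total=15693.6 km
Leg 2 bearing: y=sinΔλ·cosφ2=-0.71388623, x=cosφ1·sinφ2-sinφ1·cosφ2·cosΔλ=0.44991252; θ=atan2(y, x)=-57.7796° <0 so +360° → 302.2204° ≈ 302.2°
Leg 3: φ1=0.7642535, φ2=0.5245639, Δφ=-0.2396896, Δλ=1.6824398 rad; a=sin²(Δφ/2)+cosφ1·cosφ2·sin²(Δλ/2)=0.3615182262; c=2·atan2(√a, √(1-a))=1.290163737; dist=6371·c=8219.633 ≈ 8219.6 km; running total=23913.2 km
Leg 3 bearing: y=sinΔλ·cosφ2=0.86015384, x=cosφ1·sinφ2-sinφ1·cosφ2·cosΔλ=0.42828327; θ=atan2(y, x)=63.5306° ≈ 63.5°
Leg 4: φ1=0.5245639, φ2=1.1221472, Δφ=0.5975833, Δλ=0.8058953 rad; a=sin²(Δφ/2)+cosφ1·cosφ2·sin²(Δλ/2)=0.1443796095; c=2·atan2(√a, √(1-a))=0.779534580; dist=6371·c=4966.415 ≈ 4966.4 km; running total=28879.6 km
Leg 4 bearing: y=sinΔλ·cosφ2=0.31292841, x=cosφ1·sinφ2-sinφ1·cosφ2·cosΔλ=0.62945402; θ=atan2(y, x)=26.4339° ≈ 26.4°
Leg 5: φ1=1.1221472, φ2=0.3513697, Δφ=-0.7707775, Δλ=0.9079831 rad; a=sin²(Δφ/2)+cosφ1·cosφ2·sin²(Δλ/2)=0.2196419876; c=2·atan2(√a, √(1-a))=0.975546024; dist=6371·c=6215.204 ≈ 6215.2 km; running total=35094.8 km
Leg 5 bearing: y=sinΔλ·cosφ2=0.74010304, x=cosφ1·sinφ2-sinφ1·cosφ2·cosΔλ=-0.37127487; θ=atan2(y, x)=116.6408° ≈ 116.6°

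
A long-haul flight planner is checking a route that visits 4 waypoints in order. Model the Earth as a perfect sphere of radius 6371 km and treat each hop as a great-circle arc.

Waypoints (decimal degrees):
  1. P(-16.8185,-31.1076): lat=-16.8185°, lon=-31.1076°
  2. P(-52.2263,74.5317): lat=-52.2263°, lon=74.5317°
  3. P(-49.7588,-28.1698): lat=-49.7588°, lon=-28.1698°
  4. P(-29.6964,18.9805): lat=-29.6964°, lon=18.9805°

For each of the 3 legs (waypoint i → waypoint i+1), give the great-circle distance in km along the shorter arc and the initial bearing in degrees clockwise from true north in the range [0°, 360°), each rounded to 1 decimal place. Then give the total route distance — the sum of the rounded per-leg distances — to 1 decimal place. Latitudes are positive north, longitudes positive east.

Leg 1: φ1=-0.2935382, φ2=-0.9115209, Δφ=-0.6179827, Δλ=1.8437536 rad; a=sin²(Δφ/2)+cosφ1·cosφ2·sin²(Δλ/2)=0.4646805798; c=2·atan2(√a, √(1-a))=1.500098608; dist=6371·c=9557.128 ≈ 9557.1 km; running total=9557.1 km
Leg 1 bearing: y=sinΔλ·cosφ2=0.58986661, x=cosφ1·sinφ2-sinφ1·cosφ2·cosΔλ=-0.80440509; θ=atan2(y, x)=143.7476° ≈ 143.7°
Leg 2: φ1=-0.9115209, φ2=-0.8684549, Δφ=0.0430660, Δλ=-1.7924793 rad; a=sin²(Δφ/2)+cosφ1·cosφ2·sin²(Δλ/2)=0.2418199471; c=2·atan2(√a, √(1-a))=1.028201217; dist=6371·c=6550.670 ≈ 6550.7 km; running total=16107.8 km
Leg 2 bearing: y=sinΔλ·cosφ2=-0.63019818, x=cosφ1·sinφ2-sinφ1·cosφ2·cosΔλ=-0.57984696; θ=atan2(y, x)=-132.6172° <0 so +360° → 227.3828° ≈ 227.4°
Leg 3: φ1=-0.8684549, φ2=-0.5183000, Δφ=0.3501549, Δλ=0.8229280 rad; a=sin²(Δφ/2)+cosφ1·cosφ2·sin²(Δλ/2)=0.1201043745; c=2·atan2(√a, √(1-a))=0.707804342; dist=6371·c=4509.421 ≈ 4509.4 km; running total=20617.2 km
Leg 3 bearing: y=sinΔλ·cosφ2=0.63685152, x=cosφ1·sinφ2-sinφ1·cosφ2·cosΔλ=0.13090987; θ=atan2(y, x)=78.3842° ≈ 78.4°

Leg 1: dist=9557.1 km, bearing=143.7°
Leg 2: dist=6550.7 km, bearing=227.4°
Leg 3: dist=4509.4 km, bearing=78.4°
Total: 20617.2 km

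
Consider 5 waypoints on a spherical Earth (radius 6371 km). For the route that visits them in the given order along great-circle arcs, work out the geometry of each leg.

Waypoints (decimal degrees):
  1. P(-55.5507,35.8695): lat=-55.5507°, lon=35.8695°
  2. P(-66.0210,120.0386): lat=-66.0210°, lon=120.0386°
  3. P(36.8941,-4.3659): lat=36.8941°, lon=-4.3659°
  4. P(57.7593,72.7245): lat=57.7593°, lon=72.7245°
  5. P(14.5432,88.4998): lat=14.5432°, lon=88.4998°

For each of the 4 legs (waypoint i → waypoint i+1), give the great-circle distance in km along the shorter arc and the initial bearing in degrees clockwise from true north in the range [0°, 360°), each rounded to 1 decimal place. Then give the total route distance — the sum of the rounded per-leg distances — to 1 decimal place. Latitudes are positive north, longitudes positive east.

Leg 1: dist=4340.0 km, bearing=140.1°
Leg 2: dist=15241.3 km, bearing=255.6°
Leg 3: dist=5883.1 km, bearing=40.7°
Leg 4: dist=4983.7 km, bearing=158.1°
Total: 30448.1 km

Leg 1: φ1=-0.9695426, φ2=-1.1522838, Δφ=-0.1827412, Δλ=1.4690279 rad; a=sin²(Δφ/2)+cosφ1·cosφ2·sin²(Δλ/2)=0.1115937111; c=2·atan2(√a, √(1-a))=0.681207987; dist=6371·c=4339.976 ≈ 4340.0 km; running total=4340.0 km
Leg 1 bearing: y=sinΔλ·cosφ2=0.40429909, x=cosφ1·sinφ2-sinφ1·cosφ2·cosΔλ=-0.48280893; θ=atan2(y, x)=140.0576° ≈ 140.1°
Leg 2: φ1=-1.1522838, φ2=0.6439235, Δφ=1.7962073, Δλ=-2.1712681 rad; a=sin²(Δφ/2)+cosφ1·cosφ2·sin²(Δλ/2)=0.8660855651; c=2·atan2(√a, √(1-a))=2.392300425; dist=6371·c=15241.346 ≈ 15241.3 km; running total=19581.3 km
Leg 2 bearing: y=sinΔλ·cosφ2=-0.65984613, x=cosφ1·sinφ2-sinφ1·cosφ2·cosΔλ=-0.16890388; θ=atan2(y, x)=-104.3580° <0 so +360° → 255.6420° ≈ 255.6°
Leg 3: φ1=0.6439235, φ2=1.0080900, Δφ=0.3641664, Δλ=1.3454813 rad; a=sin²(Δφ/2)+cosφ1·cosφ2·sin²(Δλ/2)=0.1984534980; c=2·atan2(√a, √(1-a))=0.923423332; dist=6371·c=5883.130 ≈ 5883.1 km; running total=25464.4 km
Leg 3 bearing: y=sinΔλ·cosφ2=0.51999294, x=cosφ1·sinφ2-sinφ1·cosφ2·cosΔλ=0.60488525; θ=atan2(y, x)=40.6842° ≈ 40.7°
Leg 4: φ1=1.0080900, φ2=0.2538267, Δφ=-0.7542632, Δλ=0.2753309 rad; a=sin²(Δφ/2)+cosφ1·cosφ2·sin²(Δλ/2)=0.1453366050; c=2·atan2(√a, √(1-a))=0.782253648; dist=6371·c=4983.738 ≈ 4983.7 km; running total=30448.1 km
Leg 4 bearing: y=sinΔλ·cosφ2=0.26315446, x=cosφ1·sinφ2-sinφ1·cosφ2·cosΔλ=-0.65391531; θ=atan2(y, x)=158.0787° ≈ 158.1°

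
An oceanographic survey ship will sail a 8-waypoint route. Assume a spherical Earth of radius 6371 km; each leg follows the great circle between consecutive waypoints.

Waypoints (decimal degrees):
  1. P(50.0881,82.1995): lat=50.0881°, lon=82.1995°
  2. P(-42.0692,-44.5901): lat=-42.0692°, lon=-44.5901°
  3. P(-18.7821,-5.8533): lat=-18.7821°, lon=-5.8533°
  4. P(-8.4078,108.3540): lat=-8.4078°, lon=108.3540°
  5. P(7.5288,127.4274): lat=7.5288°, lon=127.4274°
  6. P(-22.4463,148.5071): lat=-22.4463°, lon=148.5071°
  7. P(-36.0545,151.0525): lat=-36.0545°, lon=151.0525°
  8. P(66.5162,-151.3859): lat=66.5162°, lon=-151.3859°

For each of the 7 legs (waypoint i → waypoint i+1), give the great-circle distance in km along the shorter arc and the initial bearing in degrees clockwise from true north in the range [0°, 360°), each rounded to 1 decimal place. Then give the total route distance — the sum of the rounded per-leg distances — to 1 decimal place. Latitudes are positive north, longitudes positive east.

Leg 1: φ1=0.8742023, φ2=-0.7342461, Δφ=-1.6084483, Δλ=-2.2128960 rad; a=sin²(Δφ/2)+cosφ1·cosφ2·sin²(Δλ/2)=0.8995860115; c=2·atan2(√a, √(1-a))=2.496712850; dist=6371·c=15906.558 ≈ 15906.6 km; running total=15906.6 km
Leg 1 bearing: y=sinΔλ·cosφ2=-0.59449253, x=cosφ1·sinφ2-sinφ1·cosφ2·cosΔλ=-0.08889717; θ=atan2(y, x)=-98.5047° <0 so +360° → 261.4953° ≈ 261.5°
Leg 2: φ1=-0.7342461, φ2=-0.3278095, Δφ=0.4064366, Δλ=0.6760847 rad; a=sin²(Δφ/2)+cosφ1·cosφ2·sin²(Δλ/2)=0.1180309517; c=2·atan2(√a, √(1-a))=0.701402226; dist=6371·c=4468.634 ≈ 4468.6 km; running total=20375.2 km
Leg 2 bearing: y=sinΔλ·cosφ2=0.59242286, x=cosφ1·sinφ2-sinφ1·cosφ2·cosΔλ=0.25580019; θ=atan2(y, x)=66.6460° ≈ 66.6°
Leg 3: φ1=-0.3278095, φ2=-0.1467438, Δφ=0.1810657, Δλ=1.9932934 rad; a=sin²(Δφ/2)+cosφ1·cosφ2·sin²(Δλ/2)=0.6684773261; c=2·atan2(√a, √(1-a))=1.914476846; dist=6371·c=12197.132 ≈ 12197.1 km; running total=32572.3 km
Leg 3 bearing: y=sinΔλ·cosφ2=0.90226537, x=cosφ1·sinφ2-sinφ1·cosφ2·cosΔλ=-0.26903301; θ=atan2(y, x)=106.6033° ≈ 106.6°
Leg 4: φ1=-0.1467438, φ2=0.1314023, Δφ=0.2781461, Δλ=0.3328936 rad; a=sin²(Δφ/2)+cosφ1·cosφ2·sin²(Δλ/2)=0.0461374695; c=2·atan2(√a, √(1-a))=0.432966604; dist=6371·c=2758.430 ≈ 2758.4 km; running total=35330.7 km
Leg 4 bearing: y=sinΔλ·cosφ2=0.32396204, x=cosφ1·sinφ2-sinφ1·cosφ2·cosΔλ=0.26661547; θ=atan2(y, x)=50.5462° ≈ 50.5°
Leg 5: φ1=0.1314023, φ2=-0.3917618, Δφ=-0.5231642, Δλ=0.3679102 rad; a=sin²(Δφ/2)+cosφ1·cosφ2·sin²(Δλ/2)=0.0975366193; c=2·atan2(√a, √(1-a))=0.635244296; dist=6371·c=4047.141 ≈ 4047.1 km; running total=39377.8 km
Leg 5 bearing: y=sinΔλ·cosφ2=0.33241713, x=cosφ1·sinφ2-sinφ1·cosφ2·cosΔλ=-0.49151985; θ=atan2(y, x)=145.9293° ≈ 145.9°
Leg 6: φ1=-0.3917618, φ2=-0.6292697, Δφ=-0.2375079, Δλ=0.0444256 rad; a=sin²(Δφ/2)+cosφ1·cosφ2·sin²(Δλ/2)=0.0144049489; c=2·atan2(√a, √(1-a))=0.240621302; dist=6371·c=1532.998 ≈ 1533.0 km; running total=40910.8 km
Leg 6 bearing: y=sinΔλ·cosφ2=0.03590441, x=cosφ1·sinφ2-sinφ1·cosφ2·cosΔλ=-0.23558578; θ=atan2(y, x)=171.3345° ≈ 171.3°
Leg 7: φ1=-0.6292697, φ2=1.1609267, Δφ=1.7901964, Δλ=-5.2785459 rad; a=sin²(Δφ/2)+cosφ1·cosφ2·sin²(Δλ/2)=0.6835004359; c=2·atan2(√a, √(1-a))=1.946579185; dist=6371·c=12401.656 ≈ 12401.7 km; running total=53312.5 km
Leg 7 bearing: y=sinΔλ·cosφ2=0.33631285, x=cosφ1·sinφ2-sinφ1·cosφ2·cosΔλ=0.86729696; θ=atan2(y, x)=21.1949° ≈ 21.2°

Leg 1: dist=15906.6 km, bearing=261.5°
Leg 2: dist=4468.6 km, bearing=66.6°
Leg 3: dist=12197.1 km, bearing=106.6°
Leg 4: dist=2758.4 km, bearing=50.5°
Leg 5: dist=4047.1 km, bearing=145.9°
Leg 6: dist=1533.0 km, bearing=171.3°
Leg 7: dist=12401.7 km, bearing=21.2°
Total: 53312.5 km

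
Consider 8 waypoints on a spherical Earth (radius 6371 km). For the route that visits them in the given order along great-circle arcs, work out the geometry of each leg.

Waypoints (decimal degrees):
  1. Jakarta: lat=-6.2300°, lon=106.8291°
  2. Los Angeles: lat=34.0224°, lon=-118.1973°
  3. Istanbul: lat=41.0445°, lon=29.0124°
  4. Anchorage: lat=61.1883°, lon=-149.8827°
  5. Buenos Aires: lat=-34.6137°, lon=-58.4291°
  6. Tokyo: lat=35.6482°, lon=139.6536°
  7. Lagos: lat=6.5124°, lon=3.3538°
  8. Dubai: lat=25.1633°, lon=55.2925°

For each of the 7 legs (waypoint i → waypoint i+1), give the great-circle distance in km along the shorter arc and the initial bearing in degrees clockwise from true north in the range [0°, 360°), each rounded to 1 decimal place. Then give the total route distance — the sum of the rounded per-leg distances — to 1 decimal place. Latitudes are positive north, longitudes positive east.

Leg 1: φ1=-0.1087340, φ2=0.5938029, Δφ=0.7025369, Δλ=-3.9274516 rad; a=sin²(Δφ/2)+cosφ1·cosφ2·sin²(Δλ/2)=0.8215262693; c=2·atan2(√a, √(1-a))=2.269273918; dist=6371·c=14457.544 ≈ 14457.5 km; running total=14457.5 km
Leg 1 bearing: y=sinΔλ·cosφ2=0.58633343, x=cosφ1·sinφ2-sinφ1·cosφ2·cosΔλ=0.49264240; θ=atan2(y, x)=49.9627° ≈ 50.0°
Leg 2: φ1=0.5938029, φ2=0.7163617, Δφ=0.1225588, Δλ=2.5692940 rad; a=sin²(Δφ/2)+cosφ1·cosφ2·sin²(Δλ/2)=0.5790436611; c=2·atan2(√a, √(1-a))=1.729549642; dist=6371·c=11018.961 ≈ 11019.0 km; running total=25476.5 km
Leg 2 bearing: y=sinΔλ·cosφ2=0.40844890, x=cosφ1·sinφ2-sinφ1·cosφ2·cosΔλ=0.89898715; θ=atan2(y, x)=24.4344° ≈ 24.4°
Leg 3: φ1=0.7163617, φ2=1.0679373, Δφ=0.3515756, Δλ=-3.1223085 rad; a=sin²(Δφ/2)+cosφ1·cosφ2·sin²(Δλ/2)=0.3940240585; c=2·atan2(√a, √(1-a))=1.357224538; dist=6371·c=8646.878 ≈ 8646.9 km; running total=34123.4 km
Leg 3 bearing: y=sinΔλ·cosφ2=-0.00929308, x=cosφ1·sinφ2-sinφ1·cosφ2·cosΔλ=0.97723592; θ=atan2(y, x)=-0.5448° <0 so +360° → 359.4552° ≈ 359.5°
Leg 4: φ1=1.0679373, φ2=-0.6041230, Δφ=-1.6720603, Δλ=1.5961664 rad; a=sin²(Δφ/2)+cosφ1·cosφ2·sin²(Δλ/2)=0.7538916611; c=2·atan2(√a, √(1-a))=2.103406070; dist=6371·c=13400.800 ≈ 13400.8 km; running total=47524.2 km
Leg 4 bearing: y=sinΔλ·cosφ2=0.82273572, x=cosφ1·sinφ2-sinφ1·cosφ2·cosΔλ=-0.25546434; θ=atan2(y, x)=107.2499° ≈ 107.2°
Leg 5: φ1=-0.6041230, φ2=0.6221785, Δφ=1.2263015, Δλ=3.4571953 rad; a=sin²(Δφ/2)+cosφ1·cosφ2·sin²(Δλ/2)=0.9834028332; c=2·atan2(√a, √(1-a))=2.883214556; dist=6371·c=18368.960 ≈ 18369.0 km; running total=65893.2 km
Leg 5 bearing: y=sinΔλ·cosφ2=-0.25222578, x=cosφ1·sinφ2-sinφ1·cosφ2·cosΔλ=0.04085290; θ=atan2(y, x)=-80.7997° <0 so +360° → 279.2003° ≈ 279.2°
Leg 6: φ1=0.6221785, φ2=0.1136628, Δφ=-0.5085156, Δλ=-2.3788803 rad; a=sin²(Δφ/2)+cosφ1·cosφ2·sin²(Δλ/2)=0.7587985669; c=2·atan2(√a, √(1-a))=2.114836566; dist=6371·c=13473.624 ≈ 13473.6 km; running total=79366.8 km
Leg 6 bearing: y=sinΔλ·cosφ2=-0.68642688, x=cosφ1·sinφ2-sinφ1·cosφ2·cosΔλ=0.51079481; θ=atan2(y, x)=-53.3457° <0 so +360° → 306.6543° ≈ 306.7°
Leg 7: φ1=0.1136628, φ2=0.4391824, Δφ=0.3255196, Δλ=0.9065013 rad; a=sin²(Δφ/2)+cosφ1·cosφ2·sin²(Δλ/2)=0.1986887369; c=2·atan2(√a, √(1-a))=0.924013015; dist=6371·c=5886.887 ≈ 5886.9 km; running total=85253.7 km
Leg 7 bearing: y=sinΔλ·cosφ2=0.71263163, x=cosφ1·sinφ2-sinφ1·cosφ2·cosΔλ=0.35916884; θ=atan2(y, x)=63.2517° ≈ 63.3°

Leg 1: dist=14457.5 km, bearing=50.0°
Leg 2: dist=11019.0 km, bearing=24.4°
Leg 3: dist=8646.9 km, bearing=359.5°
Leg 4: dist=13400.8 km, bearing=107.2°
Leg 5: dist=18369.0 km, bearing=279.2°
Leg 6: dist=13473.6 km, bearing=306.7°
Leg 7: dist=5886.9 km, bearing=63.3°
Total: 85253.7 km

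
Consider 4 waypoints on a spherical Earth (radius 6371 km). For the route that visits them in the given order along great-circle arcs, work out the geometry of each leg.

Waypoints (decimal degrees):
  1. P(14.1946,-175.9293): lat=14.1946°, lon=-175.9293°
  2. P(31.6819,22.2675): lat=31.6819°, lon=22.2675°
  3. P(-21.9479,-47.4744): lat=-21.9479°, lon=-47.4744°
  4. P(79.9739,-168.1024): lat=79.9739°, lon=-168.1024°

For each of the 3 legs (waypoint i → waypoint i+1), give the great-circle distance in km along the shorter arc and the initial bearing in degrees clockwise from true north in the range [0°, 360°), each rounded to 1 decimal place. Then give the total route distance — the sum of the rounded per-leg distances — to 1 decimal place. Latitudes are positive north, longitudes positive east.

Leg 1: dist=14557.2 km, bearing=339.4°
Leg 2: dist=9516.5 km, bearing=240.8°
Leg 3: dist=12983.6 km, bearing=350.3°
Total: 37057.3 km

Leg 1: φ1=0.2477425, φ2=0.5529535, Δφ=0.3052110, Δλ=3.4591867 rad; a=sin²(Δφ/2)+cosφ1·cosφ2·sin²(Δλ/2)=0.8274744202; c=2·atan2(√a, √(1-a))=2.284911245; dist=6371·c=14557.170 ≈ 14557.2 km; running total=14557.2 km
Leg 1 bearing: y=sinΔλ·cosφ2=-0.26574470, x=cosφ1·sinφ2-sinφ1·cosφ2·cosΔλ=0.70740495; θ=atan2(y, x)=-20.5893° <0 so +360° → 339.4107° ≈ 339.4°
Leg 2: φ1=0.5529535, φ2=-0.3830631, Δφ=-0.9360166, Δλ=-1.2172258 rad; a=sin²(Δφ/2)+cosφ1·cosφ2·sin²(Δλ/2)=0.4615030435; c=2·atan2(√a, √(1-a))=1.493726139; dist=6371·c=9516.529 ≈ 9516.5 km; running total=24073.7 km
Leg 2 bearing: y=sinΔλ·cosφ2=-0.87014969, x=cosφ1·sinφ2-sinφ1·cosφ2·cosΔλ=-0.48673551; θ=atan2(y, x)=-119.2213° <0 so +360° → 240.7787° ≈ 240.8°
Leg 3: φ1=-0.3830631, φ2=1.3958079, Δφ=1.7788710, Δλ=-2.1053558 rad; a=sin²(Δφ/2)+cosφ1·cosφ2·sin²(Δλ/2)=0.7251614074; c=2·atan2(√a, √(1-a))=2.037923182; dist=6371·c=12983.609 ≈ 12983.6 km; running total=37057.3 km
Leg 3 bearing: y=sinΔλ·cosφ2=-0.14980908, x=cosφ1·sinφ2-sinφ1·cosφ2·cosΔλ=0.88020827; θ=atan2(y, x)=-9.6590° <0 so +360° → 350.3410° ≈ 350.3°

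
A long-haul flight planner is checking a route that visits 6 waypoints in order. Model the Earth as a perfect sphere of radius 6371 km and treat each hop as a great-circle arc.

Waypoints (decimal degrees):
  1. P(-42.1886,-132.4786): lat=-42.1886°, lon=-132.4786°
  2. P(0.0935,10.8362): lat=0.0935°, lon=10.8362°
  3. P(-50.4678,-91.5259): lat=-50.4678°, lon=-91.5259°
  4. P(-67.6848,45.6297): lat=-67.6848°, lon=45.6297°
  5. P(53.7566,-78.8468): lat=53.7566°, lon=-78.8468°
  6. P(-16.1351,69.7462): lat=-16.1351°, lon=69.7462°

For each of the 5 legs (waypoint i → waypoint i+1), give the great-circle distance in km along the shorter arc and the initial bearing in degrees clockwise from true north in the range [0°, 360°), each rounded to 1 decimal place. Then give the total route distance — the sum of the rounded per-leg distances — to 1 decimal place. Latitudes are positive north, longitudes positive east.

Leg 1: φ1=-0.7363300, φ2=0.0016319, Δφ=0.7379619, Δλ=2.5013151 rad; a=sin²(Δφ/2)+cosφ1·cosφ2·sin²(Δλ/2)=0.7976378629; c=2·atan2(√a, √(1-a))=2.208405079; dist=6371·c=14069.749 ≈ 14069.7 km; running total=14069.7 km
Leg 1 bearing: y=sinΔλ·cosφ2=0.59741723, x=cosφ1·sinφ2-sinφ1·cosφ2·cosΔλ=-0.53734483; θ=atan2(y, x)=131.9697° ≈ 132.0°
Leg 2: φ1=0.0016319, φ2=-0.8808293, Δφ=-0.8824612, Δλ=-1.7865557 rad; a=sin²(Δφ/2)+cosφ1·cosφ2·sin²(Δλ/2)=0.5687643754; c=2·atan2(√a, √(1-a))=1.708762350; dist=6371·c=10886.525 ≈ 10886.5 km; running total=24956.2 km
Leg 2 bearing: y=sinΔλ·cosφ2=-0.62175368, x=cosφ1·sinφ2-sinφ1·cosφ2·cosΔλ=-0.77104358; θ=atan2(y, x)=-141.1180° <0 so +360° → 218.8820° ≈ 218.9°
Leg 3: φ1=-0.8808293, φ2=-1.1813226, Δφ=-0.3004933, Δλ=2.3938168 rad; a=sin²(Δφ/2)+cosφ1·cosφ2·sin²(Δλ/2)=0.2318489045; c=2·atan2(√a, √(1-a))=1.004746502; dist=6371·c=6401.240 ≈ 6401.2 km; running total=31357.4 km
Leg 3 bearing: y=sinΔλ·cosφ2=0.25820076, x=cosφ1·sinφ2-sinφ1·cosφ2·cosΔλ=-0.80356227; θ=atan2(y, x)=162.1867° ≈ 162.2°
Leg 4: φ1=-1.1813226, φ2=0.9382297, Δφ=2.1195523, Δλ=-2.1725248 rad; a=sin²(Δφ/2)+cosφ1·cosφ2·sin²(Δλ/2)=0.9365932662; c=2·atan2(√a, √(1-a))=2.632498847; dist=6371·c=16771.650 ≈ 16771.7 km; running total=48129.1 km
Leg 4 bearing: y=sinΔλ·cosφ2=-0.48737451, x=cosφ1·sinφ2-sinφ1·cosφ2·cosΔλ=-0.00337113; θ=atan2(y, x)=-90.3963° <0 so +360° → 269.6037° ≈ 269.6°
Leg 5: φ1=0.9382297, φ2=-0.2816106, Δφ=-1.2198403, Δλ=2.5934371 rad; a=sin²(Δφ/2)+cosφ1·cosφ2·sin²(Δλ/2)=0.8544259248; c=2·atan2(√a, √(1-a))=2.358665445; dist=6371·c=15027.058 ≈ 15027.1 km; running total=63156.2 km
Leg 5 bearing: y=sinΔλ·cosφ2=0.50058676, x=cosφ1·sinφ2-sinφ1·cosφ2·cosΔλ=0.49693255; θ=atan2(y, x)=45.2099° ≈ 45.2°

Leg 1: dist=14069.7 km, bearing=132.0°
Leg 2: dist=10886.5 km, bearing=218.9°
Leg 3: dist=6401.2 km, bearing=162.2°
Leg 4: dist=16771.7 km, bearing=269.6°
Leg 5: dist=15027.1 km, bearing=45.2°
Total: 63156.2 km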